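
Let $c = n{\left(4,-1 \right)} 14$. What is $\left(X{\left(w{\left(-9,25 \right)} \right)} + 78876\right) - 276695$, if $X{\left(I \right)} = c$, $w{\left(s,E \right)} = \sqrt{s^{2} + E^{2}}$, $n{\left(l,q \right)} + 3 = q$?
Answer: $-197875$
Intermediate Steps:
$n{\left(l,q \right)} = -3 + q$
$c = -56$ ($c = \left(-3 - 1\right) 14 = \left(-4\right) 14 = -56$)
$w{\left(s,E \right)} = \sqrt{E^{2} + s^{2}}$
$X{\left(I \right)} = -56$
$\left(X{\left(w{\left(-9,25 \right)} \right)} + 78876\right) - 276695 = \left(-56 + 78876\right) - 276695 = 78820 - 276695 = -197875$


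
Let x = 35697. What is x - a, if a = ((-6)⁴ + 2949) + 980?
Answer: 30472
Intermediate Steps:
a = 5225 (a = (1296 + 2949) + 980 = 4245 + 980 = 5225)
x - a = 35697 - 1*5225 = 35697 - 5225 = 30472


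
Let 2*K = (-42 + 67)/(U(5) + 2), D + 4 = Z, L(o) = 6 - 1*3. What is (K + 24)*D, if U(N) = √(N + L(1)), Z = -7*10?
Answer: -2627/2 - 925*√2/2 ≈ -1967.6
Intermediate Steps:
L(o) = 3 (L(o) = 6 - 3 = 3)
Z = -70
U(N) = √(3 + N) (U(N) = √(N + 3) = √(3 + N))
D = -74 (D = -4 - 70 = -74)
K = 25/(2*(2 + 2*√2)) (K = ((-42 + 67)/(√(3 + 5) + 2))/2 = (25/(√8 + 2))/2 = (25/(2*√2 + 2))/2 = (25/(2 + 2*√2))/2 = 25/(2*(2 + 2*√2)) ≈ 2.5888)
(K + 24)*D = ((-25/4 + 25*√2/4) + 24)*(-74) = (71/4 + 25*√2/4)*(-74) = -2627/2 - 925*√2/2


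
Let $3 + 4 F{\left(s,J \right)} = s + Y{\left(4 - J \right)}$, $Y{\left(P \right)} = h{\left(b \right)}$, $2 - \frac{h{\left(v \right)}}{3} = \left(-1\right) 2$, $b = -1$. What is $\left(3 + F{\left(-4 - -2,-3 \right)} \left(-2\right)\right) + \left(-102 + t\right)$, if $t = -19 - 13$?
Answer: $- \frac{269}{2} \approx -134.5$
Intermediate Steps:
$h{\left(v \right)} = 12$ ($h{\left(v \right)} = 6 - 3 \left(\left(-1\right) 2\right) = 6 - -6 = 6 + 6 = 12$)
$Y{\left(P \right)} = 12$
$t = -32$
$F{\left(s,J \right)} = \frac{9}{4} + \frac{s}{4}$ ($F{\left(s,J \right)} = - \frac{3}{4} + \frac{s + 12}{4} = - \frac{3}{4} + \frac{12 + s}{4} = - \frac{3}{4} + \left(3 + \frac{s}{4}\right) = \frac{9}{4} + \frac{s}{4}$)
$\left(3 + F{\left(-4 - -2,-3 \right)} \left(-2\right)\right) + \left(-102 + t\right) = \left(3 + \left(\frac{9}{4} + \frac{-4 - -2}{4}\right) \left(-2\right)\right) - 134 = \left(3 + \left(\frac{9}{4} + \frac{-4 + 2}{4}\right) \left(-2\right)\right) - 134 = \left(3 + \left(\frac{9}{4} + \frac{1}{4} \left(-2\right)\right) \left(-2\right)\right) - 134 = \left(3 + \left(\frac{9}{4} - \frac{1}{2}\right) \left(-2\right)\right) - 134 = \left(3 + \frac{7}{4} \left(-2\right)\right) - 134 = \left(3 - \frac{7}{2}\right) - 134 = - \frac{1}{2} - 134 = - \frac{269}{2}$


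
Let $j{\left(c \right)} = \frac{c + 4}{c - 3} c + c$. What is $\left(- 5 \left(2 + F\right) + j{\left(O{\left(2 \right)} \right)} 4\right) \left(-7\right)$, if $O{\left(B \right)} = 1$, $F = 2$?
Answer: $182$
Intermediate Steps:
$j{\left(c \right)} = c + \frac{c \left(4 + c\right)}{-3 + c}$ ($j{\left(c \right)} = \frac{4 + c}{-3 + c} c + c = \frac{c \left(4 + c\right)}{-3 + c} + c = c + \frac{c \left(4 + c\right)}{-3 + c}$)
$\left(- 5 \left(2 + F\right) + j{\left(O{\left(2 \right)} \right)} 4\right) \left(-7\right) = \left(- 5 \left(2 + 2\right) + 1 \frac{1}{-3 + 1} \left(1 + 2 \cdot 1\right) 4\right) \left(-7\right) = \left(\left(-5\right) 4 + 1 \frac{1}{-2} \left(1 + 2\right) 4\right) \left(-7\right) = \left(-20 + 1 \left(- \frac{1}{2}\right) 3 \cdot 4\right) \left(-7\right) = \left(-20 - 6\right) \left(-7\right) = \left(-26\right) \left(-7\right) = 182$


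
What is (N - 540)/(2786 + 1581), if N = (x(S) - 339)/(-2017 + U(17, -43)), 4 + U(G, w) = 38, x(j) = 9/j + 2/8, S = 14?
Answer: -2724863/22043028 ≈ -0.12362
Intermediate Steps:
x(j) = ¼ + 9/j (x(j) = 9/j + 2*(⅛) = 9/j + ¼ = ¼ + 9/j)
U(G, w) = 34 (U(G, w) = -4 + 38 = 34)
N = 9467/55524 (N = ((¼)*(36 + 14)/14 - 339)/(-2017 + 34) = ((¼)*(1/14)*50 - 339)/(-1983) = (25/28 - 339)*(-1/1983) = -9467/28*(-1/1983) = 9467/55524 ≈ 0.17050)
(N - 540)/(2786 + 1581) = (9467/55524 - 540)/(2786 + 1581) = -29973493/55524/4367 = -29973493/55524*1/4367 = -2724863/22043028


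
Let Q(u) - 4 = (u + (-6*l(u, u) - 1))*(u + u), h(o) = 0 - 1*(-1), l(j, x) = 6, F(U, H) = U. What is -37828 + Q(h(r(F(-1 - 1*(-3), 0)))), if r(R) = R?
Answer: -37896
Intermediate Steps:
h(o) = 1 (h(o) = 0 + 1 = 1)
Q(u) = 4 + 2*u*(-37 + u) (Q(u) = 4 + (u + (-6*6 - 1))*(u + u) = 4 + (u + (-36 - 1))*(2*u) = 4 + (u - 37)*(2*u) = 4 + (-37 + u)*(2*u) = 4 + 2*u*(-37 + u))
-37828 + Q(h(r(F(-1 - 1*(-3), 0)))) = -37828 + (4 - 74*1 + 2*1²) = -37828 + (4 - 74 + 2*1) = -37828 + (4 - 74 + 2) = -37828 - 68 = -37896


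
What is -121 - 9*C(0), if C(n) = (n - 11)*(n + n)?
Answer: -121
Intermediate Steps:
C(n) = 2*n*(-11 + n) (C(n) = (-11 + n)*(2*n) = 2*n*(-11 + n))
-121 - 9*C(0) = -121 - 18*0*(-11 + 0) = -121 - 18*0*(-11) = -121 - 9*0 = -121 + 0 = -121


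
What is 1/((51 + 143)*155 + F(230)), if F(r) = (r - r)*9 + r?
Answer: 1/30300 ≈ 3.3003e-5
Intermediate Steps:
F(r) = r (F(r) = 0*9 + r = 0 + r = r)
1/((51 + 143)*155 + F(230)) = 1/((51 + 143)*155 + 230) = 1/(194*155 + 230) = 1/(30070 + 230) = 1/30300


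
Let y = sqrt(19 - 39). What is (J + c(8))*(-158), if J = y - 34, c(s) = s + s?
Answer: 2844 - 316*I*sqrt(5) ≈ 2844.0 - 706.6*I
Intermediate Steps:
c(s) = 2*s
y = 2*I*sqrt(5) (y = sqrt(-20) = 2*I*sqrt(5) ≈ 4.4721*I)
J = -34 + 2*I*sqrt(5) (J = 2*I*sqrt(5) - 34 = -34 + 2*I*sqrt(5) ≈ -34.0 + 4.4721*I)
(J + c(8))*(-158) = ((-34 + 2*I*sqrt(5)) + 2*8)*(-158) = ((-34 + 2*I*sqrt(5)) + 16)*(-158) = (-18 + 2*I*sqrt(5))*(-158) = 2844 - 316*I*sqrt(5)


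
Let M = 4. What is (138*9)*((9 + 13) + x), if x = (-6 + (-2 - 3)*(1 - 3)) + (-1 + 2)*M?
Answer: 37260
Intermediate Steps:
x = 8 (x = (-6 + (-2 - 3)*(1 - 3)) + (-1 + 2)*4 = (-6 - 5*(-2)) + 1*4 = (-6 + 10) + 4 = 4 + 4 = 8)
(138*9)*((9 + 13) + x) = (138*9)*((9 + 13) + 8) = 1242*(22 + 8) = 1242*30 = 37260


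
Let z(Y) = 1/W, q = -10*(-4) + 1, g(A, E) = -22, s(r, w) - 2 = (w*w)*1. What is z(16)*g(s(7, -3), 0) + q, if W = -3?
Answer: 145/3 ≈ 48.333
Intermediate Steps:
s(r, w) = 2 + w**2 (s(r, w) = 2 + (w*w)*1 = 2 + w**2*1 = 2 + w**2)
q = 41 (q = 40 + 1 = 41)
z(Y) = -1/3 (z(Y) = 1/(-3) = -1/3)
z(16)*g(s(7, -3), 0) + q = -1/3*(-22) + 41 = 22/3 + 41 = 145/3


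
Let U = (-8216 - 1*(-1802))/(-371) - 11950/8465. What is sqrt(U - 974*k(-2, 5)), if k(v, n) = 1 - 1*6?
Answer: sqrt(1927543730099666)/628103 ≈ 69.899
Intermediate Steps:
k(v, n) = -5 (k(v, n) = 1 - 6 = -5)
U = 9972212/628103 (U = (-8216 + 1802)*(-1/371) - 11950*1/8465 = -6414*(-1/371) - 2390/1693 = 6414/371 - 2390/1693 = 9972212/628103 ≈ 15.877)
sqrt(U - 974*k(-2, 5)) = sqrt(9972212/628103 - 974*(-5)) = sqrt(9972212/628103 + 4870) = sqrt(3068833822/628103) = sqrt(1927543730099666)/628103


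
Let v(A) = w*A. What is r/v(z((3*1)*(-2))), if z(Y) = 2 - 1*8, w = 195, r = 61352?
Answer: -30676/585 ≈ -52.438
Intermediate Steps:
z(Y) = -6 (z(Y) = 2 - 8 = -6)
v(A) = 195*A
r/v(z((3*1)*(-2))) = 61352/((195*(-6))) = 61352/(-1170) = 61352*(-1/1170) = -30676/585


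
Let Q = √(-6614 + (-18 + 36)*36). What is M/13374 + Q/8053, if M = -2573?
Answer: -2573/13374 + I*√5966/8053 ≈ -0.19239 + 0.0095914*I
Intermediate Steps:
Q = I*√5966 (Q = √(-6614 + 18*36) = √(-6614 + 648) = √(-5966) = I*√5966 ≈ 77.24*I)
M/13374 + Q/8053 = -2573/13374 + (I*√5966)/8053 = -2573*1/13374 + (I*√5966)*(1/8053) = -2573/13374 + I*√5966/8053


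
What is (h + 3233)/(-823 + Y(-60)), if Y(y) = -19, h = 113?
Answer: -1673/421 ≈ -3.9739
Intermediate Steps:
(h + 3233)/(-823 + Y(-60)) = (113 + 3233)/(-823 - 19) = 3346/(-842) = 3346*(-1/842) = -1673/421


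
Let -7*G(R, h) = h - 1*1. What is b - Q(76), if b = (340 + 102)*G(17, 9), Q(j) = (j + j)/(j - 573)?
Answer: -250904/497 ≈ -504.84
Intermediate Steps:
G(R, h) = ⅐ - h/7 (G(R, h) = -(h - 1*1)/7 = -(h - 1)/7 = -(-1 + h)/7 = ⅐ - h/7)
Q(j) = 2*j/(-573 + j) (Q(j) = (2*j)/(-573 + j) = 2*j/(-573 + j))
b = -3536/7 (b = (340 + 102)*(⅐ - ⅐*9) = 442*(⅐ - 9/7) = 442*(-8/7) = -3536/7 ≈ -505.14)
b - Q(76) = -3536/7 - 2*76/(-573 + 76) = -3536/7 - 2*76/(-497) = -3536/7 - 2*76*(-1)/497 = -3536/7 - 1*(-152/497) = -3536/7 + 152/497 = -250904/497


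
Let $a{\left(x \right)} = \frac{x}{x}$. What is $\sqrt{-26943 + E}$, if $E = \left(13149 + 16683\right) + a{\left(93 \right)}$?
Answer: $17 \sqrt{10} \approx 53.759$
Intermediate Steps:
$a{\left(x \right)} = 1$
$E = 29833$ ($E = \left(13149 + 16683\right) + 1 = 29832 + 1 = 29833$)
$\sqrt{-26943 + E} = \sqrt{-26943 + 29833} = \sqrt{2890} = 17 \sqrt{10}$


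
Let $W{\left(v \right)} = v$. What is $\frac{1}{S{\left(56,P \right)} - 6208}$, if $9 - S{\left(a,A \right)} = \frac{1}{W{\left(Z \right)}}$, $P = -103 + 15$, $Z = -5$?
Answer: $- \frac{5}{30994} \approx -0.00016132$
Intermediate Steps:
$P = -88$
$S{\left(a,A \right)} = \frac{46}{5}$ ($S{\left(a,A \right)} = 9 - \frac{1}{-5} = 9 - - \frac{1}{5} = 9 + \frac{1}{5} = \frac{46}{5}$)
$\frac{1}{S{\left(56,P \right)} - 6208} = \frac{1}{\frac{46}{5} - 6208} = \frac{1}{- \frac{30994}{5}} = - \frac{5}{30994}$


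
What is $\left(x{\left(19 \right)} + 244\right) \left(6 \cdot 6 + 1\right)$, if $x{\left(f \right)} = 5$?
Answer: $9213$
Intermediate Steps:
$\left(x{\left(19 \right)} + 244\right) \left(6 \cdot 6 + 1\right) = \left(5 + 244\right) \left(6 \cdot 6 + 1\right) = 249 \left(36 + 1\right) = 249 \cdot 37 = 9213$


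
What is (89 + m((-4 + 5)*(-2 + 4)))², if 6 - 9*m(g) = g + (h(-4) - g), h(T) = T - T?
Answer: 72361/9 ≈ 8040.1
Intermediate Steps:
h(T) = 0
m(g) = ⅔ (m(g) = ⅔ - (g + (0 - g))/9 = ⅔ - (g - g)/9 = ⅔ - ⅑*0 = ⅔ + 0 = ⅔)
(89 + m((-4 + 5)*(-2 + 4)))² = (89 + ⅔)² = (269/3)² = 72361/9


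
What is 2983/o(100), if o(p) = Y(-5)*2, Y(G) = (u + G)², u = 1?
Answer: 2983/32 ≈ 93.219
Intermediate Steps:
Y(G) = (1 + G)²
o(p) = 32 (o(p) = (1 - 5)²*2 = (-4)²*2 = 16*2 = 32)
2983/o(100) = 2983/32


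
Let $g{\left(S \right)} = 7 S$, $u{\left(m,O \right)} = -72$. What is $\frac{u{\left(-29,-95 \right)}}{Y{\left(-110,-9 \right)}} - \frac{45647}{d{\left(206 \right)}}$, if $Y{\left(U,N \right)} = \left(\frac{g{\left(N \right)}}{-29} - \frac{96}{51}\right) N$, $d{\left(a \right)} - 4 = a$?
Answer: $- \frac{814183}{4290} \approx -189.79$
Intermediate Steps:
$d{\left(a \right)} = 4 + a$
$Y{\left(U,N \right)} = N \left(- \frac{32}{17} - \frac{7 N}{29}\right)$ ($Y{\left(U,N \right)} = \left(\frac{7 N}{-29} - \frac{96}{51}\right) N = \left(7 N \left(- \frac{1}{29}\right) - \frac{32}{17}\right) N = \left(- \frac{7 N}{29} - \frac{32}{17}\right) N = \left(- \frac{32}{17} - \frac{7 N}{29}\right) N = N \left(- \frac{32}{17} - \frac{7 N}{29}\right)$)
$\frac{u{\left(-29,-95 \right)}}{Y{\left(-110,-9 \right)}} - \frac{45647}{d{\left(206 \right)}} = - \frac{72}{\left(- \frac{1}{493}\right) \left(-9\right) \left(928 + 119 \left(-9\right)\right)} - \frac{45647}{4 + 206} = - \frac{72}{\left(- \frac{1}{493}\right) \left(-9\right) \left(928 - 1071\right)} - \frac{45647}{210} = - \frac{72}{\left(- \frac{1}{493}\right) \left(-9\right) \left(-143\right)} - \frac{6521}{30} = - \frac{72}{- \frac{1287}{493}} - \frac{6521}{30} = \left(-72\right) \left(- \frac{493}{1287}\right) - \frac{6521}{30} = \frac{3944}{143} - \frac{6521}{30} = - \frac{814183}{4290}$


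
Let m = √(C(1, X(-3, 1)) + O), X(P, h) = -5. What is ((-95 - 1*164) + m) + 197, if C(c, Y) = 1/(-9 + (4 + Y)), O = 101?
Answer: -62 + √10090/10 ≈ -51.955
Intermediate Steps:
C(c, Y) = 1/(-5 + Y)
m = √10090/10 (m = √(1/(-5 - 5) + 101) = √(1/(-10) + 101) = √(-⅒ + 101) = √(1009/10) = √10090/10 ≈ 10.045)
((-95 - 1*164) + m) + 197 = ((-95 - 1*164) + √10090/10) + 197 = ((-95 - 164) + √10090/10) + 197 = (-259 + √10090/10) + 197 = -62 + √10090/10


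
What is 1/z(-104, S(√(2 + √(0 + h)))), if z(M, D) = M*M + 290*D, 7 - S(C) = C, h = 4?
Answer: 1/12266 ≈ 8.1526e-5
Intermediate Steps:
S(C) = 7 - C
z(M, D) = M² + 290*D
1/z(-104, S(√(2 + √(0 + h)))) = 1/((-104)² + 290*(7 - √(2 + √(0 + 4)))) = 1/(10816 + 290*(7 - √(2 + √4))) = 1/(10816 + 290*(7 - √(2 + 2))) = 1/(10816 + 290*(7 - √4)) = 1/(10816 + 290*(7 - 1*2)) = 1/(10816 + 290*(7 - 2)) = 1/(10816 + 290*5) = 1/(10816 + 1450) = 1/12266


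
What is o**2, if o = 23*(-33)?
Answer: 576081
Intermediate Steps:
o = -759
o**2 = (-759)**2 = 576081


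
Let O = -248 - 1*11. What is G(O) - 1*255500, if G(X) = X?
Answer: -255759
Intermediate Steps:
O = -259 (O = -248 - 11 = -259)
G(O) - 1*255500 = -259 - 1*255500 = -259 - 255500 = -255759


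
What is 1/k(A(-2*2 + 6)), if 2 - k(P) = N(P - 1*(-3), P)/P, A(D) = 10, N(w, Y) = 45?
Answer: -⅖ ≈ -0.40000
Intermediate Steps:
k(P) = 2 - 45/P
1/k(A(-2*2 + 6)) = 1/(2 - 45/10) = 1/(2 - 45*⅒) = 1/(2 - 9/2) = 1/(-5/2) = -⅖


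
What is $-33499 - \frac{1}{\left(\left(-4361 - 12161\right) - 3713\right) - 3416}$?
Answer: $- \frac{792284848}{23651} \approx -33499.0$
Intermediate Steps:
$-33499 - \frac{1}{\left(\left(-4361 - 12161\right) - 3713\right) - 3416} = -33499 - \frac{1}{\left(-16522 - 3713\right) - 3416} = -33499 - \frac{1}{-20235 - 3416} = -33499 - \frac{1}{-23651} = -33499 - - \frac{1}{23651} = -33499 + \frac{1}{23651} = - \frac{792284848}{23651}$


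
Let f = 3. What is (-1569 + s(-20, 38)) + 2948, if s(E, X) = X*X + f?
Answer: 2826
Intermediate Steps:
s(E, X) = 3 + X**2 (s(E, X) = X*X + 3 = X**2 + 3 = 3 + X**2)
(-1569 + s(-20, 38)) + 2948 = (-1569 + (3 + 38**2)) + 2948 = (-1569 + (3 + 1444)) + 2948 = (-1569 + 1447) + 2948 = -122 + 2948 = 2826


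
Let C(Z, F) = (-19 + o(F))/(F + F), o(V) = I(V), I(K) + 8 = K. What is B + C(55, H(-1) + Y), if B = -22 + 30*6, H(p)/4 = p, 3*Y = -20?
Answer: 10225/64 ≈ 159.77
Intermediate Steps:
Y = -20/3 (Y = (1/3)*(-20) = -20/3 ≈ -6.6667)
I(K) = -8 + K
H(p) = 4*p
o(V) = -8 + V
B = 158 (B = -22 + 180 = 158)
C(Z, F) = (-27 + F)/(2*F) (C(Z, F) = (-19 + (-8 + F))/(F + F) = (-27 + F)/((2*F)) = (-27 + F)*(1/(2*F)) = (-27 + F)/(2*F))
B + C(55, H(-1) + Y) = 158 + (-27 + (4*(-1) - 20/3))/(2*(4*(-1) - 20/3)) = 158 + (-27 + (-4 - 20/3))/(2*(-4 - 20/3)) = 158 + (-27 - 32/3)/(2*(-32/3)) = 158 + (1/2)*(-3/32)*(-113/3) = 158 + 113/64 = 10225/64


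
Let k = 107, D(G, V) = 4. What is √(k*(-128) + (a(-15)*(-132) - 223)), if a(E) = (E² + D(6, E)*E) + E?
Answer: I*√33719 ≈ 183.63*I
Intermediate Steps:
a(E) = E² + 5*E (a(E) = (E² + 4*E) + E = E² + 5*E)
√(k*(-128) + (a(-15)*(-132) - 223)) = √(107*(-128) + (-15*(5 - 15)*(-132) - 223)) = √(-13696 + (-15*(-10)*(-132) - 223)) = √(-13696 + (150*(-132) - 223)) = √(-13696 + (-19800 - 223)) = √(-13696 - 20023) = √(-33719) = I*√33719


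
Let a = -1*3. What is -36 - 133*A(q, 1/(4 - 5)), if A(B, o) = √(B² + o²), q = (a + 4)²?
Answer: -36 - 133*√2 ≈ -224.09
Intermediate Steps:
a = -3
q = 1 (q = (-3 + 4)² = 1² = 1)
-36 - 133*A(q, 1/(4 - 5)) = -36 - 133*√(1² + (1/(4 - 5))²) = -36 - 133*√(1 + (1/(-1))²) = -36 - 133*√(1 + (-1)²) = -36 - 133*√(1 + 1) = -36 - 133*√2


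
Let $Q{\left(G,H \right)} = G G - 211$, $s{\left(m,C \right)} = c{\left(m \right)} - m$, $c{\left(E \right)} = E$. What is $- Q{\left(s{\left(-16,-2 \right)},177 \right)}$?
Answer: $211$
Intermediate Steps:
$s{\left(m,C \right)} = 0$ ($s{\left(m,C \right)} = m - m = 0$)
$Q{\left(G,H \right)} = -211 + G^{2}$ ($Q{\left(G,H \right)} = G^{2} - 211 = -211 + G^{2}$)
$- Q{\left(s{\left(-16,-2 \right)},177 \right)} = - (-211 + 0^{2}) = - (-211 + 0) = \left(-1\right) \left(-211\right) = 211$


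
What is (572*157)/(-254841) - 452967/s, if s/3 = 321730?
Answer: -67370828669/81989994930 ≈ -0.82170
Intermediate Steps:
s = 965190 (s = 3*321730 = 965190)
(572*157)/(-254841) - 452967/s = (572*157)/(-254841) - 452967/965190 = 89804*(-1/254841) - 452967*1/965190 = -89804/254841 - 150989/321730 = -67370828669/81989994930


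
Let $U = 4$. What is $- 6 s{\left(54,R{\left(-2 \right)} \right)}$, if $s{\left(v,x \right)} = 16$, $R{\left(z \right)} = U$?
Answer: $-96$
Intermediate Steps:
$R{\left(z \right)} = 4$
$- 6 s{\left(54,R{\left(-2 \right)} \right)} = \left(-6\right) 16 = -96$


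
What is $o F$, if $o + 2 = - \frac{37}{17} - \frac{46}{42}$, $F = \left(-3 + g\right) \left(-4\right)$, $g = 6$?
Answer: $\frac{7528}{119} \approx 63.26$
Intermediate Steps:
$F = -12$ ($F = \left(-3 + 6\right) \left(-4\right) = 3 \left(-4\right) = -12$)
$o = - \frac{1882}{357}$ ($o = -2 - \left(\frac{23}{21} + \frac{37}{17}\right) = -2 - \frac{1168}{357} = - \frac{1882}{357} \approx -5.2717$)
$o F = \left(- \frac{1882}{357}\right) \left(-12\right) = \frac{7528}{119}$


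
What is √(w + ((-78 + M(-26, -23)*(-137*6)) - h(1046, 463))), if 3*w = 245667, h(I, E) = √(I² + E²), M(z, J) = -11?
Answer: √(90853 - √1308485) ≈ 299.51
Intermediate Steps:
h(I, E) = √(E² + I²)
w = 81889 (w = (⅓)*245667 = 81889)
√(w + ((-78 + M(-26, -23)*(-137*6)) - h(1046, 463))) = √(81889 + ((-78 - (-1507)*6) - √(463² + 1046²))) = √(81889 + ((-78 - 11*(-822)) - √(214369 + 1094116))) = √(81889 + ((-78 + 9042) - √1308485)) = √(81889 + (8964 - √1308485)) = √(90853 - √1308485)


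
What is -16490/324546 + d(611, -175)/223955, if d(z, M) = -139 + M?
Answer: -1897462697/36341849715 ≈ -0.052212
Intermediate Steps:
-16490/324546 + d(611, -175)/223955 = -16490/324546 + (-139 - 175)/223955 = -16490*1/324546 - 314*1/223955 = -8245/162273 - 314/223955 = -1897462697/36341849715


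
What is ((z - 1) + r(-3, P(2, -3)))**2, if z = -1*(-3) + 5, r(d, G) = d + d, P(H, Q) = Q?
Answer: 1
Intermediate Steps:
r(d, G) = 2*d
z = 8 (z = 3 + 5 = 8)
((z - 1) + r(-3, P(2, -3)))**2 = ((8 - 1) + 2*(-3))**2 = (7 - 6)**2 = 1**2 = 1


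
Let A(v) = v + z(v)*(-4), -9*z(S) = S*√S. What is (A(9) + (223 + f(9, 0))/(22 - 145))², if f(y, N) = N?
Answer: 5569600/15129 ≈ 368.14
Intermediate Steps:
z(S) = -S^(3/2)/9 (z(S) = -S*√S/9 = -S^(3/2)/9)
A(v) = v + 4*v^(3/2)/9 (A(v) = v - v^(3/2)/9*(-4) = v + 4*v^(3/2)/9)
(A(9) + (223 + f(9, 0))/(22 - 145))² = ((9 + 4*9^(3/2)/9) + (223 + 0)/(22 - 145))² = ((9 + (4/9)*27) + 223/(-123))² = ((9 + 12) + 223*(-1/123))² = (21 - 223/123)² = (2360/123)² = 5569600/15129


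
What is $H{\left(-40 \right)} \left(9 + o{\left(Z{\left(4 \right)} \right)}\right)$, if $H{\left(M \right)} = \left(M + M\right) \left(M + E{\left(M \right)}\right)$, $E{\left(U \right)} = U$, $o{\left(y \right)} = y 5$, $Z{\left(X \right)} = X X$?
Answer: $569600$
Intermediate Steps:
$Z{\left(X \right)} = X^{2}$
$o{\left(y \right)} = 5 y$
$H{\left(M \right)} = 4 M^{2}$ ($H{\left(M \right)} = \left(M + M\right) \left(M + M\right) = 2 M 2 M = 4 M^{2}$)
$H{\left(-40 \right)} \left(9 + o{\left(Z{\left(4 \right)} \right)}\right) = 4 \left(-40\right)^{2} \left(9 + 5 \cdot 4^{2}\right) = 4 \cdot 1600 \left(9 + 5 \cdot 16\right) = 6400 \left(9 + 80\right) = 6400 \cdot 89 = 569600$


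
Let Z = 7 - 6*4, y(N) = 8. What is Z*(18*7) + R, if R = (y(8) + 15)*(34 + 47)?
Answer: -279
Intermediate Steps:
Z = -17 (Z = 7 - 24 = -17)
R = 1863 (R = (8 + 15)*(34 + 47) = 23*81 = 1863)
Z*(18*7) + R = -306*7 + 1863 = -17*126 + 1863 = -2142 + 1863 = -279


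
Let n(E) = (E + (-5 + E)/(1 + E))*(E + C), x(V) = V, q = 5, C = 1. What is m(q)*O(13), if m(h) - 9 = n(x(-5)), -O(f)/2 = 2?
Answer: -76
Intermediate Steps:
O(f) = -4 (O(f) = -2*2 = -4)
n(E) = (1 + E)*(E + (-5 + E)/(1 + E)) (n(E) = (E + (-5 + E)/(1 + E))*(E + 1) = (E + (-5 + E)/(1 + E))*(1 + E) = (1 + E)*(E + (-5 + E)/(1 + E)))
m(h) = 19 (m(h) = 9 + (-5 + (-5)² + 2*(-5)) = 9 + (-5 + 25 - 10) = 9 + 10 = 19)
m(q)*O(13) = 19*(-4) = -76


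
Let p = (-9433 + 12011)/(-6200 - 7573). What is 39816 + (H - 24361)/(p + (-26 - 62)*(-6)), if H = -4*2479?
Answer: 288972942735/7269566 ≈ 39751.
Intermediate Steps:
H = -9916
p = -2578/13773 (p = 2578/(-13773) = 2578*(-1/13773) = -2578/13773 ≈ -0.18718)
39816 + (H - 24361)/(p + (-26 - 62)*(-6)) = 39816 + (-9916 - 24361)/(-2578/13773 + (-26 - 62)*(-6)) = 39816 - 34277/(-2578/13773 - 88*(-6)) = 39816 - 34277/(-2578/13773 + 528) = 39816 - 34277/7269566/13773 = 39816 - 34277*13773/7269566 = 39816 - 472097121/7269566 = 288972942735/7269566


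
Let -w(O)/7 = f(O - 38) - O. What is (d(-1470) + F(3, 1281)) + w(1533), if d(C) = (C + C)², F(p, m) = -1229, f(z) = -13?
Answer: 8653193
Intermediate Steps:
d(C) = 4*C² (d(C) = (2*C)² = 4*C²)
w(O) = 91 + 7*O (w(O) = -7*(-13 - O) = 91 + 7*O)
(d(-1470) + F(3, 1281)) + w(1533) = (4*(-1470)² - 1229) + (91 + 7*1533) = (4*2160900 - 1229) + (91 + 10731) = (8643600 - 1229) + 10822 = 8642371 + 10822 = 8653193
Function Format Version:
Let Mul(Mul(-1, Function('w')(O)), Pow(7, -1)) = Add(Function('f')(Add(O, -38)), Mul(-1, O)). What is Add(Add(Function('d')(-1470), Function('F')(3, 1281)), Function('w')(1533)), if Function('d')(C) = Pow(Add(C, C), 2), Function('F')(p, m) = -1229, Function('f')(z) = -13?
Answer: 8653193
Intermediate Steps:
Function('d')(C) = Mul(4, Pow(C, 2)) (Function('d')(C) = Pow(Mul(2, C), 2) = Mul(4, Pow(C, 2)))
Function('w')(O) = Add(91, Mul(7, O)) (Function('w')(O) = Mul(-7, Add(-13, Mul(-1, O))) = Add(91, Mul(7, O)))
Add(Add(Function('d')(-1470), Function('F')(3, 1281)), Function('w')(1533)) = Add(Add(Mul(4, Pow(-1470, 2)), -1229), Add(91, Mul(7, 1533))) = Add(Add(Mul(4, 2160900), -1229), Add(91, 10731)) = Add(Add(8643600, -1229), 10822) = Add(8642371, 10822) = 8653193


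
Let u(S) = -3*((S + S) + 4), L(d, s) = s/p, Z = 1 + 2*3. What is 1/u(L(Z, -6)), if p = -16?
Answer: -4/57 ≈ -0.070175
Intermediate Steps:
Z = 7 (Z = 1 + 6 = 7)
L(d, s) = -s/16 (L(d, s) = s/(-16) = s*(-1/16) = -s/16)
u(S) = -12 - 6*S (u(S) = -3*(2*S + 4) = -3*(4 + 2*S) = -12 - 6*S)
1/u(L(Z, -6)) = 1/(-12 - (-3)*(-6)/8) = 1/(-12 - 6*3/8) = 1/(-12 - 9/4) = 1/(-57/4) = -4/57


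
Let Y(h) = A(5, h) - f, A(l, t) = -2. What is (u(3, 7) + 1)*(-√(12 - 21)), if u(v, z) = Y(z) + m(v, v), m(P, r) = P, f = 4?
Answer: 6*I ≈ 6.0*I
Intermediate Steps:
Y(h) = -6 (Y(h) = -2 - 1*4 = -2 - 4 = -6)
u(v, z) = -6 + v
(u(3, 7) + 1)*(-√(12 - 21)) = ((-6 + 3) + 1)*(-√(12 - 21)) = (-3 + 1)*(-√(-9)) = -(-2)*3*I = -(-6)*I = 6*I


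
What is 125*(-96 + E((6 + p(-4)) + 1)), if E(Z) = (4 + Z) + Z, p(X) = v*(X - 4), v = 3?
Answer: -15750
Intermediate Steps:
p(X) = -12 + 3*X (p(X) = 3*(X - 4) = 3*(-4 + X) = -12 + 3*X)
E(Z) = 4 + 2*Z
125*(-96 + E((6 + p(-4)) + 1)) = 125*(-96 + (4 + 2*((6 + (-12 + 3*(-4))) + 1))) = 125*(-96 + (4 + 2*((6 + (-12 - 12)) + 1))) = 125*(-96 + (4 + 2*((6 - 24) + 1))) = 125*(-96 + (4 + 2*(-18 + 1))) = 125*(-96 + (4 + 2*(-17))) = 125*(-96 + (4 - 34)) = 125*(-96 - 30) = 125*(-126) = -15750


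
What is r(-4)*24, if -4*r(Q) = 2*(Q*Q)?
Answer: -192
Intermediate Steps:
r(Q) = -Q²/2 (r(Q) = -Q*Q/2 = -Q²/2)
r(-4)*24 = -½*(-4)²*24 = -½*16*24 = -8*24 = -192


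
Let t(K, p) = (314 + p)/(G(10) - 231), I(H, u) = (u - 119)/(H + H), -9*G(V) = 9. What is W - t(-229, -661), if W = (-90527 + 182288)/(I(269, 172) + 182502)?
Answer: -22617345787/22779181928 ≈ -0.99290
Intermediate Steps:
G(V) = -1 (G(V) = -1/9*9 = -1)
I(H, u) = (-119 + u)/(2*H) (I(H, u) = (-119 + u)/((2*H)) = (-119 + u)*(1/(2*H)) = (-119 + u)/(2*H))
t(K, p) = -157/116 - p/232 (t(K, p) = (314 + p)/(-1 - 231) = (314 + p)/(-232) = (314 + p)*(-1/232) = -157/116 - p/232)
W = 49367418/98186129 (W = (-90527 + 182288)/((1/2)*(-119 + 172)/269 + 182502) = 91761/((1/2)*(1/269)*53 + 182502) = 91761/(53/538 + 182502) = 91761/(98186129/538) = 91761*(538/98186129) = 49367418/98186129 ≈ 0.50279)
W - t(-229, -661) = 49367418/98186129 - (-157/116 - 1/232*(-661)) = 49367418/98186129 - (-157/116 + 661/232) = 49367418/98186129 - 1*347/232 = 49367418/98186129 - 347/232 = -22617345787/22779181928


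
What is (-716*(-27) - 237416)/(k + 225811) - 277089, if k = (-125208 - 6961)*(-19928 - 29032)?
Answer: -1793103892929623/6471220051 ≈ -2.7709e+5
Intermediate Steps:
k = 6470994240 (k = -132169*(-48960) = 6470994240)
(-716*(-27) - 237416)/(k + 225811) - 277089 = (-716*(-27) - 237416)/(6470994240 + 225811) - 277089 = (19332 - 237416)/6471220051 - 277089 = -218084*1/6471220051 - 277089 = -218084/6471220051 - 277089 = -1793103892929623/6471220051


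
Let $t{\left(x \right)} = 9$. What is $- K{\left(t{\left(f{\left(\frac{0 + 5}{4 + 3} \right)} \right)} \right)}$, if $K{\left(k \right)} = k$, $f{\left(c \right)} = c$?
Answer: $-9$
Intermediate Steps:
$- K{\left(t{\left(f{\left(\frac{0 + 5}{4 + 3} \right)} \right)} \right)} = \left(-1\right) 9 = -9$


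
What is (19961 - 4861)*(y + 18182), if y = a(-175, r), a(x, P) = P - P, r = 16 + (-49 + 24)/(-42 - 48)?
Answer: 274548200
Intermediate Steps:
r = 293/18 (r = 16 - 25/(-90) = 16 - 25*(-1/90) = 16 + 5/18 = 293/18 ≈ 16.278)
a(x, P) = 0
y = 0
(19961 - 4861)*(y + 18182) = (19961 - 4861)*(0 + 18182) = 15100*18182 = 274548200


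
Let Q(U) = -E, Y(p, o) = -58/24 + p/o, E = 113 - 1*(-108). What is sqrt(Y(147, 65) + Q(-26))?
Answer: I*sqrt(33637695)/390 ≈ 14.871*I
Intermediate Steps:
E = 221 (E = 113 + 108 = 221)
Y(p, o) = -29/12 + p/o (Y(p, o) = -58*1/24 + p/o = -29/12 + p/o)
Q(U) = -221 (Q(U) = -1*221 = -221)
sqrt(Y(147, 65) + Q(-26)) = sqrt((-29/12 + 147/65) - 221) = sqrt(-121/780 - 221) = sqrt(-172501/780) = I*sqrt(33637695)/390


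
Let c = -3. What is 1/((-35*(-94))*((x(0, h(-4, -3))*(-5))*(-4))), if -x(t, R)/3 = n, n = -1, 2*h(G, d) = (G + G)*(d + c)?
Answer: 1/197400 ≈ 5.0659e-6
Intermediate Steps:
h(G, d) = G*(-3 + d) (h(G, d) = ((G + G)*(d - 3))/2 = ((2*G)*(-3 + d))/2 = (2*G*(-3 + d))/2 = G*(-3 + d))
x(t, R) = 3 (x(t, R) = -3*(-1) = 3)
1/((-35*(-94))*((x(0, h(-4, -3))*(-5))*(-4))) = 1/((-35*(-94))*((3*(-5))*(-4))) = 1/(3290*(-15*(-4))) = 1/(3290*60) = 1/197400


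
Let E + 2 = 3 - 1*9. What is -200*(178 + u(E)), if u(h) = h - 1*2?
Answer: -33600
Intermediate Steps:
E = -8 (E = -2 + (3 - 1*9) = -2 + (3 - 9) = -2 - 6 = -8)
u(h) = -2 + h (u(h) = h - 2 = -2 + h)
-200*(178 + u(E)) = -200*(178 + (-2 - 8)) = -200*(178 - 10) = -200*168 = -33600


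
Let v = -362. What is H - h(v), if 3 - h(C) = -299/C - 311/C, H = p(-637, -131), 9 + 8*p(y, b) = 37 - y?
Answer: 118461/1448 ≈ 81.810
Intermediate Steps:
p(y, b) = 7/2 - y/8 (p(y, b) = -9/8 + (37 - y)/8 = -9/8 + (37/8 - y/8) = 7/2 - y/8)
H = 665/8 (H = 7/2 - ⅛*(-637) = 7/2 + 637/8 = 665/8 ≈ 83.125)
h(C) = 3 + 610/C (h(C) = 3 - (-299/C - 311/C) = 3 - (-610)/C = 3 + 610/C)
H - h(v) = 665/8 - (3 + 610/(-362)) = 665/8 - (3 + 610*(-1/362)) = 665/8 - (3 - 305/181) = 665/8 - 1*238/181 = 665/8 - 238/181 = 118461/1448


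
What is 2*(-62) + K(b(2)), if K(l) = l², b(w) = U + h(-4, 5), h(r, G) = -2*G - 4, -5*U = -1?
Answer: 1661/25 ≈ 66.440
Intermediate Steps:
U = ⅕ (U = -⅕*(-1) = ⅕ ≈ 0.20000)
h(r, G) = -4 - 2*G
b(w) = -69/5 (b(w) = ⅕ + (-4 - 2*5) = ⅕ + (-4 - 10) = ⅕ - 14 = -69/5)
2*(-62) + K(b(2)) = 2*(-62) + (-69/5)² = -124 + 4761/25 = 1661/25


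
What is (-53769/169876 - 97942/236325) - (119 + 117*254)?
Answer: -1197863926805017/40145945700 ≈ -29838.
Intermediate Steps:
(-53769/169876 - 97942/236325) - (119 + 117*254) = (-53769*1/169876 - 97942*1/236325) - (119 + 29718) = (-53769/169876 - 97942/236325) - 1*29837 = -29344954117/40145945700 - 29837 = -1197863926805017/40145945700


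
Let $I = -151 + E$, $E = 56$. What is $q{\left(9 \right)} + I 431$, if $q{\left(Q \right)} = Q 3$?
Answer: $-40918$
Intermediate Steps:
$q{\left(Q \right)} = 3 Q$
$I = -95$ ($I = -151 + 56 = -95$)
$q{\left(9 \right)} + I 431 = 3 \cdot 9 - 40945 = 27 - 40945 = -40918$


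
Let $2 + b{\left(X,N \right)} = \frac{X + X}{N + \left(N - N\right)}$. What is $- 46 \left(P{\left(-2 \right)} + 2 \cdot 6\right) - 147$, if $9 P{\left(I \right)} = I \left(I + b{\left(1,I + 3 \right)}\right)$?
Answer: $- \frac{6475}{9} \approx -719.44$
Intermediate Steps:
$b{\left(X,N \right)} = -2 + \frac{2 X}{N}$ ($b{\left(X,N \right)} = -2 + \frac{X + X}{N + \left(N - N\right)} = -2 + \frac{2 X}{N + 0} = -2 + \frac{2 X}{N}$)
$P{\left(I \right)} = \frac{I \left(-2 + I + \frac{2}{3 + I}\right)}{9}$ ($P{\left(I \right)} = \frac{I \left(I - \left(2 - \frac{2}{I + 3}\right)\right)}{9} = \frac{I \left(I - \left(2 - \frac{2}{3 + I}\right)\right)}{9} = \frac{I \left(-2 + I + \frac{2}{3 + I}\right)}{9}$)
$- 46 \left(P{\left(-2 \right)} + 2 \cdot 6\right) - 147 = - 46 \left(\frac{1}{9} \left(-2\right) \frac{1}{3 - 2} \left(-4 - 2 + \left(-2\right)^{2}\right) + 2 \cdot 6\right) - 147 = - 46 \left(\frac{1}{9} \left(-2\right) 1^{-1} \left(-4 - 2 + 4\right) + 12\right) - 147 = - 46 \left(\frac{1}{9} \left(-2\right) 1 \left(-2\right) + 12\right) - 147 = - 46 \left(\frac{4}{9} + 12\right) - 147 = \left(-46\right) \frac{112}{9} - 147 = - \frac{5152}{9} - 147 = - \frac{6475}{9}$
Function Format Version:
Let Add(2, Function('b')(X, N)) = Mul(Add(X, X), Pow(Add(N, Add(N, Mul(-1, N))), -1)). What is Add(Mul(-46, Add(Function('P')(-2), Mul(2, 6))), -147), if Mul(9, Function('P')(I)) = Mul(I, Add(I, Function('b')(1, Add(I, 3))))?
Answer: Rational(-6475, 9) ≈ -719.44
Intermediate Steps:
Function('b')(X, N) = Add(-2, Mul(2, X, Pow(N, -1))) (Function('b')(X, N) = Add(-2, Mul(Add(X, X), Pow(Add(N, Add(N, Mul(-1, N))), -1))) = Add(-2, Mul(Mul(2, X), Pow(Add(N, 0), -1))) = Add(-2, Mul(Mul(2, X), Pow(N, -1))) = Add(-2, Mul(2, X, Pow(N, -1))))
Function('P')(I) = Mul(Rational(1, 9), I, Add(-2, I, Mul(2, Pow(Add(3, I), -1)))) (Function('P')(I) = Mul(Rational(1, 9), Mul(I, Add(I, Add(-2, Mul(2, 1, Pow(Add(I, 3), -1)))))) = Mul(Rational(1, 9), Mul(I, Add(I, Add(-2, Mul(2, 1, Pow(Add(3, I), -1)))))) = Mul(Rational(1, 9), Mul(I, Add(I, Add(-2, Mul(2, Pow(Add(3, I), -1)))))) = Mul(Rational(1, 9), Mul(I, Add(-2, I, Mul(2, Pow(Add(3, I), -1))))) = Mul(Rational(1, 9), I, Add(-2, I, Mul(2, Pow(Add(3, I), -1)))))
Add(Mul(-46, Add(Function('P')(-2), Mul(2, 6))), -147) = Add(Mul(-46, Add(Mul(Rational(1, 9), -2, Pow(Add(3, -2), -1), Add(-4, -2, Pow(-2, 2))), Mul(2, 6))), -147) = Add(Mul(-46, Add(Mul(Rational(1, 9), -2, Pow(1, -1), Add(-4, -2, 4)), 12)), -147) = Add(Mul(-46, Add(Mul(Rational(1, 9), -2, 1, -2), 12)), -147) = Add(Mul(-46, Add(Rational(4, 9), 12)), -147) = Add(Mul(-46, Rational(112, 9)), -147) = Add(Rational(-5152, 9), -147) = Rational(-6475, 9)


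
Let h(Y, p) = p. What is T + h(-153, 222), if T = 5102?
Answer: 5324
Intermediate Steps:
T + h(-153, 222) = 5102 + 222 = 5324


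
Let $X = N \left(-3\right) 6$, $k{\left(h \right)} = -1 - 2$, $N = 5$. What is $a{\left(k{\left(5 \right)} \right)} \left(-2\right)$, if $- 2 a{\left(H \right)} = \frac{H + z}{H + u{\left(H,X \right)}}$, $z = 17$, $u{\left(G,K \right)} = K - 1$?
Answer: $- \frac{7}{47} \approx -0.14894$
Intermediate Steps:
$k{\left(h \right)} = -3$
$X = -90$ ($X = 5 \left(-3\right) 6 = \left(-15\right) 6 = -90$)
$u{\left(G,K \right)} = -1 + K$
$a{\left(H \right)} = - \frac{17 + H}{2 \left(-91 + H\right)}$ ($a{\left(H \right)} = - \frac{\left(H + 17\right) \frac{1}{H - 91}}{2} = - \frac{\left(17 + H\right) \frac{1}{H - 91}}{2} = - \frac{\left(17 + H\right) \frac{1}{-91 + H}}{2} = - \frac{\frac{1}{-91 + H} \left(17 + H\right)}{2} = - \frac{17 + H}{2 \left(-91 + H\right)}$)
$a{\left(k{\left(5 \right)} \right)} \left(-2\right) = \frac{-17 - -3}{2 \left(-91 - 3\right)} \left(-2\right) = \frac{-17 + 3}{2 \left(-94\right)} \left(-2\right) = \frac{1}{2} \left(- \frac{1}{94}\right) \left(-14\right) \left(-2\right) = \frac{7}{94} \left(-2\right) = - \frac{7}{47}$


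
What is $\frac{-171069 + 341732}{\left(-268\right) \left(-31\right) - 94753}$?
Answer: $- \frac{10039}{5085} \approx -1.9742$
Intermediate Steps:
$\frac{-171069 + 341732}{\left(-268\right) \left(-31\right) - 94753} = \frac{170663}{8308 - 94753} = \frac{170663}{-86445} = 170663 \left(- \frac{1}{86445}\right) = - \frac{10039}{5085}$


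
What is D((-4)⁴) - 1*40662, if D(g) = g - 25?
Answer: -40431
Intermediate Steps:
D(g) = -25 + g
D((-4)⁴) - 1*40662 = (-25 + (-4)⁴) - 1*40662 = (-25 + 256) - 40662 = 231 - 40662 = -40431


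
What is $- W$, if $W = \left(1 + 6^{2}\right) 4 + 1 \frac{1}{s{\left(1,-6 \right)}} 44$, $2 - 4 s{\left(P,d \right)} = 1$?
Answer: $-324$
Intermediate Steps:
$s{\left(P,d \right)} = \frac{1}{4}$ ($s{\left(P,d \right)} = \frac{1}{2} - \frac{1}{4} = \frac{1}{4}$)
$W = 324$ ($W = \left(1 + 6^{2}\right) 4 + 1 \frac{1}{\frac{1}{4}} \cdot 44 = \left(1 + 36\right) 4 + 1 \cdot 4 \cdot 44 = 37 \cdot 4 + 4 \cdot 44 = 148 + 176 = 324$)
$- W = \left(-1\right) 324 = -324$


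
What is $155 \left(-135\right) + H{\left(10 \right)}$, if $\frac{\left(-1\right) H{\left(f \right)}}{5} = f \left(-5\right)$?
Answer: $-20675$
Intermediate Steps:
$H{\left(f \right)} = 25 f$ ($H{\left(f \right)} = - 5 f \left(-5\right) = - 5 \left(- 5 f\right) = 25 f$)
$155 \left(-135\right) + H{\left(10 \right)} = 155 \left(-135\right) + 25 \cdot 10 = -20925 + 250 = -20675$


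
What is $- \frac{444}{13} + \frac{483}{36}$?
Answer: $- \frac{3235}{156} \approx -20.737$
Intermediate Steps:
$- \frac{444}{13} + \frac{483}{36} = \left(-444\right) \frac{1}{13} + 483 \cdot \frac{1}{36} = - \frac{444}{13} + \frac{161}{12} = - \frac{3235}{156}$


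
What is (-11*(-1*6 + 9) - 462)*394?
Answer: -195030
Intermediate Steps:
(-11*(-1*6 + 9) - 462)*394 = (-11*(-6 + 9) - 462)*394 = (-11*3 - 462)*394 = (-33 - 462)*394 = -495*394 = -195030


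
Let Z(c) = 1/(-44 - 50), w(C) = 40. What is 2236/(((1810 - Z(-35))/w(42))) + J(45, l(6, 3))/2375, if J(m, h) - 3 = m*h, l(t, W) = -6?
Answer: 19922052353/404084875 ≈ 49.302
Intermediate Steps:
Z(c) = -1/94 (Z(c) = 1/(-94) = -1/94)
J(m, h) = 3 + h*m (J(m, h) = 3 + m*h = 3 + h*m)
2236/(((1810 - Z(-35))/w(42))) + J(45, l(6, 3))/2375 = 2236/(((1810 - 1*(-1/94))/40)) + (3 - 6*45)/2375 = 2236/(((1810 + 1/94)*(1/40))) + (3 - 270)*(1/2375) = 2236/(((170141/94)*(1/40))) - 267*1/2375 = 2236/(170141/3760) - 267/2375 = 2236*(3760/170141) - 267/2375 = 8407360/170141 - 267/2375 = 19922052353/404084875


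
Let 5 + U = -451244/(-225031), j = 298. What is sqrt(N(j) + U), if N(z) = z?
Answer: sqrt(14938756520137)/225031 ≈ 17.176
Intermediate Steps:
U = -673911/225031 (U = -5 - 451244/(-225031) = -5 - 451244*(-1/225031) = -5 + 451244/225031 = -673911/225031 ≈ -2.9947)
sqrt(N(j) + U) = sqrt(298 - 673911/225031) = sqrt(66385327/225031) = sqrt(14938756520137)/225031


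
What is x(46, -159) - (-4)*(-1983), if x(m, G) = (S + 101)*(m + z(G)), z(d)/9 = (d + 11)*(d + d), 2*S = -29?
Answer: 36635371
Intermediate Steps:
S = -29/2 (S = (½)*(-29) = -29/2 ≈ -14.500)
z(d) = 18*d*(11 + d) (z(d) = 9*((d + 11)*(d + d)) = 9*((11 + d)*(2*d)) = 9*(2*d*(11 + d)) = 18*d*(11 + d))
x(m, G) = 173*m/2 + 1557*G*(11 + G) (x(m, G) = (-29/2 + 101)*(m + 18*G*(11 + G)) = 173*(m + 18*G*(11 + G))/2 = 173*m/2 + 1557*G*(11 + G))
x(46, -159) - (-4)*(-1983) = ((173/2)*46 + 1557*(-159)*(11 - 159)) - (-4)*(-1983) = (3979 + 1557*(-159)*(-148)) - 1*7932 = (3979 + 36639324) - 7932 = 36643303 - 7932 = 36635371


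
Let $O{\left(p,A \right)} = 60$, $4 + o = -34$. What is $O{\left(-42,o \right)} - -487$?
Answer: $547$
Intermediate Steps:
$o = -38$ ($o = -4 - 34 = -38$)
$O{\left(-42,o \right)} - -487 = 60 - -487 = 60 + 487 = 547$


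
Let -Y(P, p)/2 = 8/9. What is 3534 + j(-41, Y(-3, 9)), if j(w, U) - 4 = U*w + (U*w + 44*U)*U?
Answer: 97750/27 ≈ 3620.4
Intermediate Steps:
Y(P, p) = -16/9
j(w, U) = 4 + U*w + U*(44*U + U*w) (j(w, U) = 4 + (U*w + (U*w + 44*U)*U) = 4 + (U*w + (44*U + U*w)*U) = 4 + (U*w + U*(44*U + U*w)) = 4 + U*w + U*(44*U + U*w))
3534 + j(-41, Y(-3, 9)) = 3534 + (4 + 44*(-16/9)² - 16/9*(-41) - 41*(-16/9)²) = 3534 + (4 + 44*(256/81) + 656/9 - 41*256/81) = 3534 + (4 + 11264/81 + 656/9 - 10496/81) = 3534 + 2332/27 = 97750/27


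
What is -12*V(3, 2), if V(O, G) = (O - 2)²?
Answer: -12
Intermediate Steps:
V(O, G) = (-2 + O)²
-12*V(3, 2) = -12*(-2 + 3)² = -12*1² = -12*1 = -12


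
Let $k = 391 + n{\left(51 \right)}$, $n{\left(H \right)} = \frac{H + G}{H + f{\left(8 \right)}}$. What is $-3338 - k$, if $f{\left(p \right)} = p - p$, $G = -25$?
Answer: $- \frac{190205}{51} \approx -3729.5$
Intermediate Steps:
$f{\left(p \right)} = 0$
$n{\left(H \right)} = \frac{-25 + H}{H}$ ($n{\left(H \right)} = \frac{H - 25}{H + 0} = \frac{-25 + H}{H}$)
$k = \frac{19967}{51}$ ($k = 391 + \frac{-25 + 51}{51} = 391 + \frac{1}{51} \cdot 26 = 391 + \frac{26}{51} = \frac{19967}{51} \approx 391.51$)
$-3338 - k = -3338 - \frac{19967}{51} = - \frac{190205}{51}$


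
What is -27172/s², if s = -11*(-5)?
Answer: -27172/3025 ≈ -8.9825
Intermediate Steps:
s = 55
-27172/s² = -27172/(55²) = -27172/3025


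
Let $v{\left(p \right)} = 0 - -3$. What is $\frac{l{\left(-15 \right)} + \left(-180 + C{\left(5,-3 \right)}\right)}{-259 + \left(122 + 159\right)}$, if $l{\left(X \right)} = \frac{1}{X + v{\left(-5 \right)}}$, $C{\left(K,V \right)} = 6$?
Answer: $- \frac{2089}{264} \approx -7.9129$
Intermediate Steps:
$v{\left(p \right)} = 3$ ($v{\left(p \right)} = 0 + 3 = 3$)
$l{\left(X \right)} = \frac{1}{3 + X}$ ($l{\left(X \right)} = \frac{1}{X + 3} = \frac{1}{3 + X}$)
$\frac{l{\left(-15 \right)} + \left(-180 + C{\left(5,-3 \right)}\right)}{-259 + \left(122 + 159\right)} = \frac{\frac{1}{3 - 15} + \left(-180 + 6\right)}{-259 + \left(122 + 159\right)} = \frac{\frac{1}{-12} - 174}{-259 + 281} = \frac{- \frac{1}{12} - 174}{22} = \left(- \frac{2089}{12}\right) \frac{1}{22} = - \frac{2089}{264}$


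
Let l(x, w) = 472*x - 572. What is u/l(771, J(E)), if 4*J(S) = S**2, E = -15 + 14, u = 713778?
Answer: 356889/181670 ≈ 1.9645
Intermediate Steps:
E = -1
J(S) = S**2/4
l(x, w) = -572 + 472*x
u/l(771, J(E)) = 713778/(-572 + 472*771) = 713778/(-572 + 363912) = 713778/363340 = 713778*(1/363340) = 356889/181670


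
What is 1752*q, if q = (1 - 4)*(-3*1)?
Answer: 15768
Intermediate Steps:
q = 9 (q = -3*(-3) = 9)
1752*q = 1752*9 = 15768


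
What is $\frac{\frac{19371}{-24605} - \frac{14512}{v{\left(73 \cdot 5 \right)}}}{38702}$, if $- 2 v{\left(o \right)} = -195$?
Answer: $- \frac{143582573}{37138245690} \approx -0.0038662$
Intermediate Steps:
$v{\left(o \right)} = \frac{195}{2}$ ($v{\left(o \right)} = \left(- \frac{1}{2}\right) \left(-195\right) = \frac{195}{2}$)
$\frac{\frac{19371}{-24605} - \frac{14512}{v{\left(73 \cdot 5 \right)}}}{38702} = \frac{\frac{19371}{-24605} - \frac{14512}{\frac{195}{2}}}{38702} = \left(19371 \left(- \frac{1}{24605}\right) - \frac{29024}{195}\right) \frac{1}{38702} = \left(- \frac{19371}{24605} - \frac{29024}{195}\right) \frac{1}{38702} = \left(- \frac{143582573}{959595}\right) \frac{1}{38702} = - \frac{143582573}{37138245690}$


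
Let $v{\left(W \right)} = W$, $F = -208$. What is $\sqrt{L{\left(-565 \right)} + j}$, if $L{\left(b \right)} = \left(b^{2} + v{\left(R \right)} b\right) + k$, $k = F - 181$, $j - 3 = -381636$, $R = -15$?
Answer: $i \sqrt{54322} \approx 233.07 i$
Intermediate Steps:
$j = -381633$ ($j = 3 - 381636 = -381633$)
$k = -389$ ($k = -208 - 181 = -389$)
$L{\left(b \right)} = -389 + b^{2} - 15 b$ ($L{\left(b \right)} = \left(b^{2} - 15 b\right) - 389 = -389 + b^{2} - 15 b$)
$\sqrt{L{\left(-565 \right)} + j} = \sqrt{\left(-389 + \left(-565\right)^{2} - -8475\right) - 381633} = \sqrt{\left(-389 + 319225 + 8475\right) - 381633} = \sqrt{327311 - 381633} = \sqrt{-54322} = i \sqrt{54322}$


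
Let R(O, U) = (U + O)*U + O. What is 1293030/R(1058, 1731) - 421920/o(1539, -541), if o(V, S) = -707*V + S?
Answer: 1722492514530/2628358894819 ≈ 0.65535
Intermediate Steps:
R(O, U) = O + U*(O + U) (R(O, U) = (O + U)*U + O = U*(O + U) + O = O + U*(O + U))
o(V, S) = S - 707*V
1293030/R(1058, 1731) - 421920/o(1539, -541) = 1293030/(1058 + 1731² + 1058*1731) - 421920/(-541 - 707*1539) = 1293030/(1058 + 2996361 + 1831398) - 421920/(-541 - 1088073) = 1293030/4828817 - 421920/(-1088614) = 1293030*(1/4828817) - 421920*(-1/1088614) = 1293030/4828817 + 210960/544307 = 1722492514530/2628358894819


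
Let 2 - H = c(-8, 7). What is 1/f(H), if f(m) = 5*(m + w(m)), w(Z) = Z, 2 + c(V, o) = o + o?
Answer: -1/100 ≈ -0.010000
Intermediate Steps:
c(V, o) = -2 + 2*o (c(V, o) = -2 + (o + o) = -2 + 2*o)
H = -10 (H = 2 - (-2 + 2*7) = 2 - (-2 + 14) = 2 - 1*12 = 2 - 12 = -10)
f(m) = 10*m (f(m) = 5*(m + m) = 5*(2*m) = 10*m)
1/f(H) = 1/(10*(-10)) = 1/(-100) = -1/100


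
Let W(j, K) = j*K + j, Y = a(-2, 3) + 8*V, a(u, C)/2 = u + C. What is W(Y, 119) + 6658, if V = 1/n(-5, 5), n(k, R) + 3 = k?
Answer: 6778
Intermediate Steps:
n(k, R) = -3 + k
a(u, C) = 2*C + 2*u (a(u, C) = 2*(u + C) = 2*(C + u) = 2*C + 2*u)
V = -1/8 (V = 1/(-3 - 5) = 1/(-8) = -1/8 ≈ -0.12500)
Y = 1 (Y = (2*3 + 2*(-2)) + 8*(-1/8) = (6 - 4) - 1 = 2 - 1 = 1)
W(j, K) = j + K*j (W(j, K) = K*j + j = j + K*j)
W(Y, 119) + 6658 = 1*(1 + 119) + 6658 = 1*120 + 6658 = 120 + 6658 = 6778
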